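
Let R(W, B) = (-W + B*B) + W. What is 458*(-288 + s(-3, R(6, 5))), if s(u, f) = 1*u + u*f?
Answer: -167628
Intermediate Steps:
R(W, B) = B² (R(W, B) = (-W + B²) + W = (B² - W) + W = B²)
s(u, f) = u + f*u
458*(-288 + s(-3, R(6, 5))) = 458*(-288 - 3*(1 + 5²)) = 458*(-288 - 3*(1 + 25)) = 458*(-288 - 3*26) = 458*(-288 - 78) = 458*(-366) = -167628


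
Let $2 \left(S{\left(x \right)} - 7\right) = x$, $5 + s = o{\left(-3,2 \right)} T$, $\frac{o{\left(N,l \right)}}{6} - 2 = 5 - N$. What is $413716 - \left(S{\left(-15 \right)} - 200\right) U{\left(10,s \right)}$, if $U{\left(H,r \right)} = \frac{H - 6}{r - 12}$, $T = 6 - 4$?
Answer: $\frac{42613550}{103} \approx 4.1372 \cdot 10^{5}$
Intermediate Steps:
$o{\left(N,l \right)} = 42 - 6 N$ ($o{\left(N,l \right)} = 12 + 6 \left(5 - N\right) = 12 - \left(-30 + 6 N\right) = 42 - 6 N$)
$T = 2$
$s = 115$ ($s = -5 + \left(42 - -18\right) 2 = -5 + \left(42 + 18\right) 2 = -5 + 60 \cdot 2 = -5 + 120 = 115$)
$S{\left(x \right)} = 7 + \frac{x}{2}$
$U{\left(H,r \right)} = \frac{-6 + H}{-12 + r}$
$413716 - \left(S{\left(-15 \right)} - 200\right) U{\left(10,s \right)} = 413716 - \left(\left(7 + \frac{1}{2} \left(-15\right)\right) - 200\right) \frac{-6 + 10}{-12 + 115} = 413716 - \left(\left(7 - \frac{15}{2}\right) - 200\right) \frac{1}{103} \cdot 4 = 413716 - \left(- \frac{1}{2} - 200\right) \frac{1}{103} \cdot 4 = 413716 - \left(- \frac{401}{2}\right) \frac{4}{103} = 413716 - - \frac{802}{103} = 413716 + \frac{802}{103} = \frac{42613550}{103}$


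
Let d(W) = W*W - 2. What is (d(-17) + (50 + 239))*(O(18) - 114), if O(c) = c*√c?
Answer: -65664 + 31104*√2 ≈ -21676.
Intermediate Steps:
d(W) = -2 + W² (d(W) = W² - 2 = -2 + W²)
O(c) = c^(3/2)
(d(-17) + (50 + 239))*(O(18) - 114) = ((-2 + (-17)²) + (50 + 239))*(18^(3/2) - 114) = ((-2 + 289) + 289)*(54*√2 - 114) = (287 + 289)*(-114 + 54*√2) = 576*(-114 + 54*√2) = -65664 + 31104*√2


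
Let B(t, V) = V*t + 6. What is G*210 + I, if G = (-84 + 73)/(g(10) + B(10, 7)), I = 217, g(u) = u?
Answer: 8176/43 ≈ 190.14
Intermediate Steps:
B(t, V) = 6 + V*t
G = -11/86 (G = (-84 + 73)/(10 + (6 + 7*10)) = -11/(10 + (6 + 70)) = -11/(10 + 76) = -11/86 ≈ -0.12791)
G*210 + I = -11/86*210 + 217 = -1155/43 + 217 = 8176/43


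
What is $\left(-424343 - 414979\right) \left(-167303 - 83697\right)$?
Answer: $210669822000$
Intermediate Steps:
$\left(-424343 - 414979\right) \left(-167303 - 83697\right) = \left(-839322\right) \left(-251000\right) = 210669822000$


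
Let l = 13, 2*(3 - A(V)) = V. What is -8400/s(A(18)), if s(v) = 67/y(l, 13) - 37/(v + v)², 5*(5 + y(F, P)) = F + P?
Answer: -1209600/48203 ≈ -25.094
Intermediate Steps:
A(V) = 3 - V/2
y(F, P) = -5 + F/5 + P/5 (y(F, P) = -5 + (F + P)/5 = -5 + (F/5 + P/5) = -5 + F/5 + P/5)
s(v) = 335 - 37/(4*v²) (s(v) = 67/(-5 + (⅕)*13 + (⅕)*13) - 37/(v + v)² = 67/(-5 + 13/5 + 13/5) - 37*1/(4*v²) = 67/(⅕) - 37*1/(4*v²) = 67*5 - 37/(4*v²) = 335 - 37/(4*v²))
-8400/s(A(18)) = -8400/(335 - 37/(4*(3 - ½*18)²)) = -8400/(335 - 37/(4*(3 - 9)²)) = -8400/(335 - 37/4/(-6)²) = -8400/(335 - 37/4*1/36) = -8400/(335 - 37/144) = -8400/48203/144 = -8400*144/48203 = -1209600/48203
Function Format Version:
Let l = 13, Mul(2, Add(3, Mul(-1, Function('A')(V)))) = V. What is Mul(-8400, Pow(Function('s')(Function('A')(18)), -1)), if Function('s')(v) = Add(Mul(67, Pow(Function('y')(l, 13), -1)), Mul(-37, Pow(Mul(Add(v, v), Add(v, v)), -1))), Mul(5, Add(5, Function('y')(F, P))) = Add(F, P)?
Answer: Rational(-1209600, 48203) ≈ -25.094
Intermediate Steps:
Function('A')(V) = Add(3, Mul(Rational(-1, 2), V))
Function('y')(F, P) = Add(-5, Mul(Rational(1, 5), F), Mul(Rational(1, 5), P)) (Function('y')(F, P) = Add(-5, Mul(Rational(1, 5), Add(F, P))) = Add(-5, Add(Mul(Rational(1, 5), F), Mul(Rational(1, 5), P))) = Add(-5, Mul(Rational(1, 5), F), Mul(Rational(1, 5), P)))
Function('s')(v) = Add(335, Mul(Rational(-37, 4), Pow(v, -2))) (Function('s')(v) = Add(Mul(67, Pow(Add(-5, Mul(Rational(1, 5), 13), Mul(Rational(1, 5), 13)), -1)), Mul(-37, Pow(Mul(Add(v, v), Add(v, v)), -1))) = Add(Mul(67, Pow(Add(-5, Rational(13, 5), Rational(13, 5)), -1)), Mul(-37, Pow(Mul(Mul(2, v), Mul(2, v)), -1))) = Add(Mul(67, Pow(Rational(1, 5), -1)), Mul(-37, Pow(Mul(4, Pow(v, 2)), -1))) = Add(Mul(67, 5), Mul(-37, Mul(Rational(1, 4), Pow(v, -2)))) = Add(335, Mul(Rational(-37, 4), Pow(v, -2))))
Mul(-8400, Pow(Function('s')(Function('A')(18)), -1)) = Mul(-8400, Pow(Add(335, Mul(Rational(-37, 4), Pow(Add(3, Mul(Rational(-1, 2), 18)), -2))), -1)) = Mul(-8400, Pow(Add(335, Mul(Rational(-37, 4), Pow(Add(3, -9), -2))), -1)) = Mul(-8400, Pow(Add(335, Mul(Rational(-37, 4), Pow(-6, -2))), -1)) = Mul(-8400, Pow(Add(335, Mul(Rational(-37, 4), Rational(1, 36))), -1)) = Mul(-8400, Pow(Add(335, Rational(-37, 144)), -1)) = Mul(-8400, Pow(Rational(48203, 144), -1)) = Mul(-8400, Rational(144, 48203)) = Rational(-1209600, 48203)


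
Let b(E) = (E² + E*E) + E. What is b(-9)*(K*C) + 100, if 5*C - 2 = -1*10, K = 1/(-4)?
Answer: 806/5 ≈ 161.20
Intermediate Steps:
b(E) = E + 2*E² (b(E) = (E² + E²) + E = 2*E² + E = E + 2*E²)
K = -¼ ≈ -0.25000
C = -8/5 (C = ⅖ + (-1*10)/5 = ⅖ + (⅕)*(-10) = ⅖ - 2 = -8/5 ≈ -1.6000)
b(-9)*(K*C) + 100 = (-9*(1 + 2*(-9)))*(-¼*(-8/5)) + 100 = -9*(1 - 18)*(⅖) + 100 = -9*(-17)*(⅖) + 100 = 153*(⅖) + 100 = 306/5 + 100 = 806/5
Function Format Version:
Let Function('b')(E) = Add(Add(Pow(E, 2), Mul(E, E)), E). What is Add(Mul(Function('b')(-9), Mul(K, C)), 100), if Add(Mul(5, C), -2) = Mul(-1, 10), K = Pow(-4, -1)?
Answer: Rational(806, 5) ≈ 161.20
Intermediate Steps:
Function('b')(E) = Add(E, Mul(2, Pow(E, 2))) (Function('b')(E) = Add(Add(Pow(E, 2), Pow(E, 2)), E) = Add(Mul(2, Pow(E, 2)), E) = Add(E, Mul(2, Pow(E, 2))))
K = Rational(-1, 4) ≈ -0.25000
C = Rational(-8, 5) (C = Add(Rational(2, 5), Mul(Rational(1, 5), Mul(-1, 10))) = Add(Rational(2, 5), Mul(Rational(1, 5), -10)) = Add(Rational(2, 5), -2) = Rational(-8, 5) ≈ -1.6000)
Add(Mul(Function('b')(-9), Mul(K, C)), 100) = Add(Mul(Mul(-9, Add(1, Mul(2, -9))), Mul(Rational(-1, 4), Rational(-8, 5))), 100) = Add(Mul(Mul(-9, Add(1, -18)), Rational(2, 5)), 100) = Add(Mul(Mul(-9, -17), Rational(2, 5)), 100) = Add(Mul(153, Rational(2, 5)), 100) = Add(Rational(306, 5), 100) = Rational(806, 5)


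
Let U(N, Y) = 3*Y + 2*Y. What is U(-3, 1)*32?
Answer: 160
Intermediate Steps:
U(N, Y) = 5*Y
U(-3, 1)*32 = (5*1)*32 = 5*32 = 160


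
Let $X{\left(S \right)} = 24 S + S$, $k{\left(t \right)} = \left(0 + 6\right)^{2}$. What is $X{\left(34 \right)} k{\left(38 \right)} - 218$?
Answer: $30382$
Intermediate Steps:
$k{\left(t \right)} = 36$ ($k{\left(t \right)} = 6^{2} = 36$)
$X{\left(S \right)} = 25 S$
$X{\left(34 \right)} k{\left(38 \right)} - 218 = 25 \cdot 34 \cdot 36 - 218 = 850 \cdot 36 - 218 = 30600 - 218 = 30382$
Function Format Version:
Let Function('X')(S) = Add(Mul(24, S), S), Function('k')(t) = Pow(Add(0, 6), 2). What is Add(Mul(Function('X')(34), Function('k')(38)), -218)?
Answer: 30382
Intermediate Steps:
Function('k')(t) = 36 (Function('k')(t) = Pow(6, 2) = 36)
Function('X')(S) = Mul(25, S)
Add(Mul(Function('X')(34), Function('k')(38)), -218) = Add(Mul(Mul(25, 34), 36), -218) = Add(Mul(850, 36), -218) = Add(30600, -218) = 30382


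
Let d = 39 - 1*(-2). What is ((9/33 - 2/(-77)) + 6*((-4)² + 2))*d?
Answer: 341899/77 ≈ 4440.3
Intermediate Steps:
d = 41 (d = 39 + 2 = 41)
((9/33 - 2/(-77)) + 6*((-4)² + 2))*d = ((9/33 - 2/(-77)) + 6*((-4)² + 2))*41 = ((9*(1/33) - 2*(-1/77)) + 6*(16 + 2))*41 = ((3/11 + 2/77) + 6*18)*41 = (23/77 + 108)*41 = (8339/77)*41 = 341899/77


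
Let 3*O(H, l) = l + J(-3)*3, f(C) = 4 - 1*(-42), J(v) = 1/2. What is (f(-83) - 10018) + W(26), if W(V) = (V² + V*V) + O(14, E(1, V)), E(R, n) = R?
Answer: -51715/6 ≈ -8619.2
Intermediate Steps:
J(v) = ½
f(C) = 46 (f(C) = 4 + 42 = 46)
O(H, l) = ½ + l/3 (O(H, l) = (l + (½)*3)/3 = (l + 3/2)/3 = (3/2 + l)/3 = ½ + l/3)
W(V) = ⅚ + 2*V² (W(V) = (V² + V*V) + (½ + (⅓)*1) = (V² + V²) + (½ + ⅓) = 2*V² + ⅚ = ⅚ + 2*V²)
(f(-83) - 10018) + W(26) = (46 - 10018) + (⅚ + 2*26²) = -9972 + (⅚ + 2*676) = -9972 + (⅚ + 1352) = -9972 + 8117/6 = -51715/6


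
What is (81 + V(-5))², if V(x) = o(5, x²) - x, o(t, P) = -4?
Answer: 6724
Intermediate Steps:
V(x) = -4 - x
(81 + V(-5))² = (81 + (-4 - 1*(-5)))² = (81 + (-4 + 5))² = (81 + 1)² = 82² = 6724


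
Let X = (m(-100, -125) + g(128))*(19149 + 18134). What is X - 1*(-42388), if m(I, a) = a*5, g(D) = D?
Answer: -18487263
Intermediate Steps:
m(I, a) = 5*a
X = -18529651 (X = (5*(-125) + 128)*(19149 + 18134) = (-625 + 128)*37283 = -497*37283 = -18529651)
X - 1*(-42388) = -18529651 - 1*(-42388) = -18529651 + 42388 = -18487263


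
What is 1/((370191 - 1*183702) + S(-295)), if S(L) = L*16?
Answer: 1/181769 ≈ 5.5015e-6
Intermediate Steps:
S(L) = 16*L
1/((370191 - 1*183702) + S(-295)) = 1/((370191 - 1*183702) + 16*(-295)) = 1/((370191 - 183702) - 4720) = 1/(186489 - 4720) = 1/181769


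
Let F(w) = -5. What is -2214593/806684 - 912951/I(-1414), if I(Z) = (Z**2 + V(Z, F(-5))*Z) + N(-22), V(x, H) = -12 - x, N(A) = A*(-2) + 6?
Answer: -387075454079/6864074156 ≈ -56.391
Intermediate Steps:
N(A) = 6 - 2*A (N(A) = -2*A + 6 = 6 - 2*A)
I(Z) = 50 + Z**2 + Z*(-12 - Z) (I(Z) = (Z**2 + (-12 - Z)*Z) + (6 - 2*(-22)) = (Z**2 + Z*(-12 - Z)) + (6 + 44) = (Z**2 + Z*(-12 - Z)) + 50 = 50 + Z**2 + Z*(-12 - Z))
-2214593/806684 - 912951/I(-1414) = -2214593/806684 - 912951/(50 - 12*(-1414)) = -2214593*1/806684 - 912951/(50 + 16968) = -2214593/806684 - 912951/17018 = -387075454079/6864074156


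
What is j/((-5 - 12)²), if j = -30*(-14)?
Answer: 420/289 ≈ 1.4533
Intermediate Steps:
j = 420
j/((-5 - 12)²) = 420/((-5 - 12)²) = 420/((-17)²) = 420/289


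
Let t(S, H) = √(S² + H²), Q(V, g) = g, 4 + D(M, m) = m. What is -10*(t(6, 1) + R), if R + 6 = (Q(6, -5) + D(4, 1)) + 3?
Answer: 110 - 10*√37 ≈ 49.172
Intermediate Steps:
D(M, m) = -4 + m
t(S, H) = √(H² + S²)
R = -11 (R = -6 + ((-5 + (-4 + 1)) + 3) = -6 + ((-5 - 3) + 3) = -6 + (-8 + 3) = -6 - 5 = -11)
-10*(t(6, 1) + R) = -10*(√(1² + 6²) - 11) = -10*(√(1 + 36) - 11) = -10*(√37 - 11) = -10*(-11 + √37) = 110 - 10*√37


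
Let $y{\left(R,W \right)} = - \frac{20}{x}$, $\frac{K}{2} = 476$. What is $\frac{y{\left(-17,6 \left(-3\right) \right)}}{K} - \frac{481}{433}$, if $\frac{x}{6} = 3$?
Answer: $- \frac{2062769}{1854972} \approx -1.112$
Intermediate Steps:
$K = 952$ ($K = 2 \cdot 476 = 952$)
$x = 18$ ($x = 6 \cdot 3 = 18$)
$y{\left(R,W \right)} = - \frac{10}{9}$ ($y{\left(R,W \right)} = - \frac{20}{18} = \left(-20\right) \frac{1}{18} = - \frac{10}{9}$)
$\frac{y{\left(-17,6 \left(-3\right) \right)}}{K} - \frac{481}{433} = - \frac{10}{9 \cdot 952} - \frac{481}{433} = \left(- \frac{10}{9}\right) \frac{1}{952} - \frac{481}{433} = - \frac{5}{4284} - \frac{481}{433} = - \frac{2062769}{1854972}$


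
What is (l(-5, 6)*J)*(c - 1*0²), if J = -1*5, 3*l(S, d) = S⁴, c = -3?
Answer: 3125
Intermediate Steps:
l(S, d) = S⁴/3
J = -5
(l(-5, 6)*J)*(c - 1*0²) = (((⅓)*(-5)⁴)*(-5))*(-3 - 1*0²) = (((⅓)*625)*(-5))*(-3 - 1*0) = ((625/3)*(-5))*(-3 + 0) = -3125/3*(-3) = 3125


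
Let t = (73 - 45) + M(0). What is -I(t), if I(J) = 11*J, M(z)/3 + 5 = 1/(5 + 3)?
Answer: -1177/8 ≈ -147.13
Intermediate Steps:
M(z) = -117/8 (M(z) = -15 + 3/(5 + 3) = -15 + 3/8 = -117/8)
t = 107/8 (t = (73 - 45) - 117/8 = 28 - 117/8 = 107/8 ≈ 13.375)
-I(t) = -11*107/8 = -1*1177/8 = -1177/8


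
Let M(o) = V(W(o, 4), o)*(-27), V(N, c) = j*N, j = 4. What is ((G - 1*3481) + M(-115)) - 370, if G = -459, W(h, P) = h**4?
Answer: -18889271810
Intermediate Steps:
V(N, c) = 4*N
M(o) = -108*o**4 (M(o) = (4*o**4)*(-27) = -108*o**4)
((G - 1*3481) + M(-115)) - 370 = ((-459 - 1*3481) - 108*(-115)**4) - 370 = ((-459 - 3481) - 108*174900625) - 370 = (-3940 - 18889267500) - 370 = -18889271440 - 370 = -18889271810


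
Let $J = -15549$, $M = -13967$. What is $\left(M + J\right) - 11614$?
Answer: $-41130$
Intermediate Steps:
$\left(M + J\right) - 11614 = \left(-13967 - 15549\right) - 11614 = -29516 - 11614 = -41130$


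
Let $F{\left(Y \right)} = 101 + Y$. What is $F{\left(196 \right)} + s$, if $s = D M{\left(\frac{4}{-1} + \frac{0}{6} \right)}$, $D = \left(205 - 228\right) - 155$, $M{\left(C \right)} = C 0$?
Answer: $297$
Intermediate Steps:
$M{\left(C \right)} = 0$
$D = -178$ ($D = -23 - 155 = -178$)
$s = 0$ ($s = \left(-178\right) 0 = 0$)
$F{\left(196 \right)} + s = \left(101 + 196\right) + 0 = 297 + 0 = 297$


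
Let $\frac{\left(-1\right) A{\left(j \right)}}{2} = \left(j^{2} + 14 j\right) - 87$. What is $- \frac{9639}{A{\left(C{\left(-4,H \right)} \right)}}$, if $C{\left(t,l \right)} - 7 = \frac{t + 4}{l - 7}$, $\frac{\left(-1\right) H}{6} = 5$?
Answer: $\frac{3213}{40} \approx 80.325$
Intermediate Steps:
$H = -30$ ($H = \left(-6\right) 5 = -30$)
$C{\left(t,l \right)} = 7 + \frac{4 + t}{-7 + l}$ ($C{\left(t,l \right)} = 7 + \frac{t + 4}{l - 7} = 7 + \frac{4 + t}{-7 + l}$)
$A{\left(j \right)} = 174 - 28 j - 2 j^{2}$ ($A{\left(j \right)} = - 2 \left(\left(j^{2} + 14 j\right) - 87\right) = - 2 \left(-87 + j^{2} + 14 j\right) = 174 - 28 j - 2 j^{2}$)
$- \frac{9639}{A{\left(C{\left(-4,H \right)} \right)}} = - \frac{9639}{174 - 28 \frac{-45 - 4 + 7 \left(-30\right)}{-7 - 30} - 2 \left(\frac{-45 - 4 + 7 \left(-30\right)}{-7 - 30}\right)^{2}} = - \frac{9639}{174 - 28 \frac{-45 - 4 - 210}{-37} - 2 \left(\frac{-45 - 4 - 210}{-37}\right)^{2}} = - \frac{9639}{174 - 28 \left(\left(- \frac{1}{37}\right) \left(-259\right)\right) - 2 \left(\left(- \frac{1}{37}\right) \left(-259\right)\right)^{2}} = - \frac{9639}{174 - 196 - 2 \cdot 7^{2}} = - \frac{9639}{174 - 196 - 98} = - \frac{9639}{-120} = \left(-9639\right) \left(- \frac{1}{120}\right) = \frac{3213}{40}$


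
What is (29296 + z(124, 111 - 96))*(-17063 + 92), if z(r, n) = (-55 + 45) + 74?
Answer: -498268560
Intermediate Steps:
z(r, n) = 64 (z(r, n) = -10 + 74 = 64)
(29296 + z(124, 111 - 96))*(-17063 + 92) = (29296 + 64)*(-17063 + 92) = 29360*(-16971) = -498268560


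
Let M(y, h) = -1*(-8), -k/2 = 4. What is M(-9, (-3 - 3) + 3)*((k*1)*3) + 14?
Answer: -178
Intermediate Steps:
k = -8 (k = -2*4 = -8)
M(y, h) = 8
M(-9, (-3 - 3) + 3)*((k*1)*3) + 14 = 8*(-8*1*3) + 14 = 8*(-8*3) + 14 = 8*(-24) + 14 = -192 + 14 = -178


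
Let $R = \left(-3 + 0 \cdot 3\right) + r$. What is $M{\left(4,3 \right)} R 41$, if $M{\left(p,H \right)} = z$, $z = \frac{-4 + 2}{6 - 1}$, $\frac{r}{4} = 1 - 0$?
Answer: $- \frac{82}{5} \approx -16.4$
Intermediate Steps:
$r = 4$ ($r = 4 \left(1 - 0\right) = 4 \left(1 + 0\right) = 4 \cdot 1 = 4$)
$z = - \frac{2}{5} \approx -0.4$
$M{\left(p,H \right)} = - \frac{2}{5}$
$R = 1$ ($R = \left(-3 + 0 \cdot 3\right) + 4 = \left(-3 + 0\right) + 4 = -3 + 4 = 1$)
$M{\left(4,3 \right)} R 41 = \left(- \frac{2}{5}\right) 1 \cdot 41 = \left(- \frac{2}{5}\right) 41 = - \frac{82}{5}$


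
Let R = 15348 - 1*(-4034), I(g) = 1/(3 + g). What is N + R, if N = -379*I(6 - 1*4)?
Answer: 96531/5 ≈ 19306.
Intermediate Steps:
R = 19382 (R = 15348 + 4034 = 19382)
N = -379/5 (N = -379/(3 + (6 - 1*4)) = -379/(3 + (6 - 4)) = -379/(3 + 2) = -379/5 ≈ -75.800)
N + R = -379/5 + 19382 = 96531/5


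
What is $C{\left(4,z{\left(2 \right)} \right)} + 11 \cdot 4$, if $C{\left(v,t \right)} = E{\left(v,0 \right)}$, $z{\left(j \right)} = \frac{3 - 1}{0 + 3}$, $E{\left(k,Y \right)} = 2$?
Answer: $46$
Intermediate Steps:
$z{\left(j \right)} = \frac{2}{3}$
$C{\left(v,t \right)} = 2$
$C{\left(4,z{\left(2 \right)} \right)} + 11 \cdot 4 = 2 + 11 \cdot 4 = 2 + 44 = 46$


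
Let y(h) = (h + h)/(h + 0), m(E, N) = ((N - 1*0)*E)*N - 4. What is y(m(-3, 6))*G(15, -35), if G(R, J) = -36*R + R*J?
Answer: -2130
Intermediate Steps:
m(E, N) = -4 + E*N² (m(E, N) = ((N + 0)*E)*N - 4 = (N*E)*N - 4 = (E*N)*N - 4 = E*N² - 4 = -4 + E*N²)
G(R, J) = -36*R + J*R
y(h) = 2 (y(h) = (2*h)/h = 2)
y(m(-3, 6))*G(15, -35) = 2*(15*(-36 - 35)) = 2*(15*(-71)) = 2*(-1065) = -2130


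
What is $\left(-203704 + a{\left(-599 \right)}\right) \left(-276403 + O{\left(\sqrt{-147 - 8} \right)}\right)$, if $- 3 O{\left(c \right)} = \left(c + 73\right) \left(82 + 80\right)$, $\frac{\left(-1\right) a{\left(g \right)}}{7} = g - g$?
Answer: $57107397880 + 11000016 i \sqrt{155} \approx 5.7107 \cdot 10^{10} + 1.3695 \cdot 10^{8} i$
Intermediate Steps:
$a{\left(g \right)} = 0$ ($a{\left(g \right)} = - 7 \left(g - g\right) = \left(-7\right) 0 = 0$)
$O{\left(c \right)} = -3942 - 54 c$ ($O{\left(c \right)} = - \frac{\left(c + 73\right) \left(82 + 80\right)}{3} = - \frac{\left(73 + c\right) 162}{3} = - \frac{11826 + 162 c}{3} = -3942 - 54 c$)
$\left(-203704 + a{\left(-599 \right)}\right) \left(-276403 + O{\left(\sqrt{-147 - 8} \right)}\right) = \left(-203704 + 0\right) \left(-276403 - \left(3942 + 54 \sqrt{-147 - 8}\right)\right) = - 203704 \left(-276403 - \left(3942 + 54 \sqrt{-155}\right)\right) = - 203704 \left(-276403 - \left(3942 + 54 i \sqrt{155}\right)\right) = - 203704 \left(-280345 - 54 i \sqrt{155}\right) = 57107397880 + 11000016 i \sqrt{155}$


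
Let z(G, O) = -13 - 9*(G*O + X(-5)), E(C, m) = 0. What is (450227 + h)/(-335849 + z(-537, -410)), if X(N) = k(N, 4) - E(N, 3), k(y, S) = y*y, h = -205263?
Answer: -5212/49311 ≈ -0.10570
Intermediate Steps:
k(y, S) = y**2
X(N) = N**2 (X(N) = N**2 - 1*0 = N**2 + 0 = N**2)
z(G, O) = -238 - 9*G*O (z(G, O) = -13 - 9*(G*O + (-5)**2) = -13 - 9*(G*O + 25) = -13 - 9*(25 + G*O) = -13 + (-225 - 9*G*O) = -238 - 9*G*O)
(450227 + h)/(-335849 + z(-537, -410)) = (450227 - 205263)/(-335849 + (-238 - 9*(-537)*(-410))) = 244964/(-335849 + (-238 - 1981530)) = 244964/(-335849 - 1981768) = 244964/(-2317617) = 244964*(-1/2317617) = -5212/49311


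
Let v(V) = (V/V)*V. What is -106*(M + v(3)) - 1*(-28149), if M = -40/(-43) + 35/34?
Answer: 20192616/731 ≈ 27623.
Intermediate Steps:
v(V) = V (v(V) = 1*V = V)
M = 2865/1462 (M = -40*(-1/43) + 35*(1/34) = 40/43 + 35/34 = 2865/1462 ≈ 1.9596)
-106*(M + v(3)) - 1*(-28149) = -106*(2865/1462 + 3) - 1*(-28149) = -106*7251/1462 + 28149 = -384303/731 + 28149 = 20192616/731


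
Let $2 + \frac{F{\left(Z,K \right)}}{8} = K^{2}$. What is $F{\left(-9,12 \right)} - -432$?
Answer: $1568$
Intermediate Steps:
$F{\left(Z,K \right)} = -16 + 8 K^{2}$
$F{\left(-9,12 \right)} - -432 = \left(-16 + 8 \cdot 12^{2}\right) - -432 = \left(-16 + 8 \cdot 144\right) + 432 = \left(-16 + 1152\right) + 432 = 1136 + 432 = 1568$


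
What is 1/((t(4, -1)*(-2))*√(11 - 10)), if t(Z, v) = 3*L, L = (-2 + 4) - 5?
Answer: 1/18 ≈ 0.055556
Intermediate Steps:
L = -3 (L = 2 - 5 = -3)
t(Z, v) = -9 (t(Z, v) = 3*(-3) = -9)
1/((t(4, -1)*(-2))*√(11 - 10)) = 1/((-9*(-2))*√(11 - 10)) = 1/(18*√1) = 1/(18*1) = 1/18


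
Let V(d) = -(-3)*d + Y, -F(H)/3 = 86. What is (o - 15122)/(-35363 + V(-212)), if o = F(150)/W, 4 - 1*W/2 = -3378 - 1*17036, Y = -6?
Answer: 20584075/49010006 ≈ 0.42000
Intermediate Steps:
F(H) = -258 (F(H) = -3*86 = -258)
V(d) = -6 + 3*d (V(d) = -(-3)*d - 6 = 3*d - 6 = -6 + 3*d)
W = 40836 (W = 8 - 2*(-3378 - 1*17036) = 8 - 2*(-3378 - 17036) = 8 - 2*(-20414) = 8 + 40828 = 40836)
o = -43/6806 (o = -258/40836 = -258*1/40836 = -43/6806 ≈ -0.0063180)
(o - 15122)/(-35363 + V(-212)) = (-43/6806 - 15122)/(-35363 + (-6 + 3*(-212))) = -102920375/(6806*(-35363 + (-6 - 636))) = -102920375/(6806*(-35363 - 642)) = -102920375/6806/(-36005) = -102920375/6806*(-1/36005) = 20584075/49010006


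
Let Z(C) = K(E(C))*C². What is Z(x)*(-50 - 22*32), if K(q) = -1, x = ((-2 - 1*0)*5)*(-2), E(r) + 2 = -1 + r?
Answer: 301600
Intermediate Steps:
E(r) = -3 + r (E(r) = -2 + (-1 + r) = -3 + r)
x = 20 (x = ((-2 + 0)*5)*(-2) = -2*5*(-2) = -10*(-2) = 20)
Z(C) = -C²
Z(x)*(-50 - 22*32) = (-1*20²)*(-50 - 22*32) = (-1*400)*(-50 - 704) = -400*(-754) = 301600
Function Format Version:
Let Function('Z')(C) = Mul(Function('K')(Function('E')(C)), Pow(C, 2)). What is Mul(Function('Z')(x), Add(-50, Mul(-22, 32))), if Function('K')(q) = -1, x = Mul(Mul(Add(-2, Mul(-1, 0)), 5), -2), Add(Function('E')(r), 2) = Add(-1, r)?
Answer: 301600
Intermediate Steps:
Function('E')(r) = Add(-3, r) (Function('E')(r) = Add(-2, Add(-1, r)) = Add(-3, r))
x = 20 (x = Mul(Mul(Add(-2, 0), 5), -2) = Mul(Mul(-2, 5), -2) = Mul(-10, -2) = 20)
Function('Z')(C) = Mul(-1, Pow(C, 2))
Mul(Function('Z')(x), Add(-50, Mul(-22, 32))) = Mul(Mul(-1, Pow(20, 2)), Add(-50, Mul(-22, 32))) = Mul(Mul(-1, 400), Add(-50, -704)) = Mul(-400, -754) = 301600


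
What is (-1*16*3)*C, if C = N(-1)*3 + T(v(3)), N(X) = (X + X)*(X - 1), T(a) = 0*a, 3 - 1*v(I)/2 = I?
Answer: -576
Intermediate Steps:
v(I) = 6 - 2*I
T(a) = 0
N(X) = 2*X*(-1 + X) (N(X) = (2*X)*(-1 + X) = 2*X*(-1 + X))
C = 12 (C = (2*(-1)*(-1 - 1))*3 + 0 = (2*(-1)*(-2))*3 + 0 = 4*3 + 0 = 12 + 0 = 12)
(-1*16*3)*C = (-1*16*3)*12 = -16*3*12 = -48*12 = -576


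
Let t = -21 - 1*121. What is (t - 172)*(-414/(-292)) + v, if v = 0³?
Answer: -32499/73 ≈ -445.19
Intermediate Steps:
t = -142 (t = -21 - 121 = -142)
v = 0
(t - 172)*(-414/(-292)) + v = (-142 - 172)*(-414/(-292)) + 0 = -(-129996)*(-1)/292 + 0 = -314*207/146 + 0 = -32499/73 + 0 = -32499/73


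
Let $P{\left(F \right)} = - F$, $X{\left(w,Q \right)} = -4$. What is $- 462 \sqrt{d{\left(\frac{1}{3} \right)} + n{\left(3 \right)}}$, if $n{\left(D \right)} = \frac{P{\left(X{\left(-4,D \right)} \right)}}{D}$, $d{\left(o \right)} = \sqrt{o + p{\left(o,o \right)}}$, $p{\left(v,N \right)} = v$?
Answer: $- 154 \sqrt{12 + 3 \sqrt{6}} \approx -677.4$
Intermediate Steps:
$d{\left(o \right)} = \sqrt{2} \sqrt{o}$ ($d{\left(o \right)} = \sqrt{o + o} = \sqrt{2 o} = \sqrt{2} \sqrt{o}$)
$n{\left(D \right)} = \frac{4}{D}$ ($n{\left(D \right)} = \frac{\left(-1\right) \left(-4\right)}{D} = \frac{4}{D}$)
$- 462 \sqrt{d{\left(\frac{1}{3} \right)} + n{\left(3 \right)}} = - 462 \sqrt{\sqrt{2} \sqrt{\frac{1}{3}} + \frac{4}{3}} = - 462 \sqrt{\frac{\sqrt{2}}{\sqrt{3}} + 4 \cdot \frac{1}{3}} = - 462 \sqrt{\sqrt{2} \frac{\sqrt{3}}{3} + \frac{4}{3}} = - 462 \sqrt{\frac{\sqrt{6}}{3} + \frac{4}{3}} = - 462 \sqrt{\frac{4}{3} + \frac{\sqrt{6}}{3}}$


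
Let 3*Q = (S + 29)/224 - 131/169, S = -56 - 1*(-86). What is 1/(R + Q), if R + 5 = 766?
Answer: 113568/86405875 ≈ 0.0013144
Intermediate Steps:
R = 761 (R = -5 + 766 = 761)
S = 30 (S = -56 + 86 = 30)
Q = -19373/113568 (Q = ((30 + 29)/224 - 131/169)/3 = (59*(1/224) - 131*1/169)/3 = (59/224 - 131/169)/3 = (1/3)*(-19373/37856) = -19373/113568 ≈ -0.17058)
1/(R + Q) = 1/(761 - 19373/113568) = 1/(86405875/113568) = 113568/86405875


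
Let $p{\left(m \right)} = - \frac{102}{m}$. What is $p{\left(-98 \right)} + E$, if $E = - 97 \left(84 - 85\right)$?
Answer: $\frac{4804}{49} \approx 98.041$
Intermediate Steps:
$E = 97$ ($E = \left(-97\right) \left(-1\right) = 97$)
$p{\left(-98 \right)} + E = - \frac{102}{-98} + 97 = \left(-102\right) \left(- \frac{1}{98}\right) + 97 = \frac{51}{49} + 97 = \frac{4804}{49}$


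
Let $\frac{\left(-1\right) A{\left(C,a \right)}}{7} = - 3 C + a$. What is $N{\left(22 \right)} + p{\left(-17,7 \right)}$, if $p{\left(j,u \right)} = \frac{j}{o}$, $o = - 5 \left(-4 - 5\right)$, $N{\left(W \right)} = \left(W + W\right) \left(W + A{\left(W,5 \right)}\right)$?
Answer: $\frac{889003}{45} \approx 19756.0$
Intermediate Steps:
$A{\left(C,a \right)} = - 7 a + 21 C$ ($A{\left(C,a \right)} = - 7 \left(- 3 C + a\right) = - 7 \left(a - 3 C\right) = - 7 a + 21 C$)
$N{\left(W \right)} = 2 W \left(-35 + 22 W\right)$ ($N{\left(W \right)} = \left(W + W\right) \left(W + \left(\left(-7\right) 5 + 21 W\right)\right) = 2 W \left(W + \left(-35 + 21 W\right)\right) = 2 W \left(-35 + 22 W\right)$)
$o = 45$ ($o = \left(-5\right) \left(-9\right) = 45$)
$p{\left(j,u \right)} = \frac{j}{45}$
$N{\left(22 \right)} + p{\left(-17,7 \right)} = 2 \cdot 22 \left(-35 + 22 \cdot 22\right) + \frac{1}{45} \left(-17\right) = 2 \cdot 22 \left(-35 + 484\right) - \frac{17}{45} = 2 \cdot 22 \cdot 449 - \frac{17}{45} = 19756 - \frac{17}{45} = \frac{889003}{45}$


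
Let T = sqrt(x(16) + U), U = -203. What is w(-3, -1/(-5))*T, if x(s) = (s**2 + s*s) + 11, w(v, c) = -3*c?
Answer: -24*sqrt(5)/5 ≈ -10.733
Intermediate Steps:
x(s) = 11 + 2*s**2 (x(s) = (s**2 + s**2) + 11 = 2*s**2 + 11 = 11 + 2*s**2)
T = 8*sqrt(5) (T = sqrt((11 + 2*16**2) - 203) = sqrt((11 + 2*256) - 203) = sqrt((11 + 512) - 203) = sqrt(523 - 203) = sqrt(320) = 8*sqrt(5) ≈ 17.889)
w(-3, -1/(-5))*T = (-(-3)/(-5))*(8*sqrt(5)) = (-(-3)*(-1)/5)*(8*sqrt(5)) = (-3*1/5)*(8*sqrt(5)) = -24*sqrt(5)/5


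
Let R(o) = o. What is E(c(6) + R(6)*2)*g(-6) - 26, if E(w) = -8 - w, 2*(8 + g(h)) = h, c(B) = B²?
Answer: 590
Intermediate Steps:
g(h) = -8 + h/2
E(c(6) + R(6)*2)*g(-6) - 26 = (-8 - (6² + 6*2))*(-8 + (½)*(-6)) - 26 = (-8 - (36 + 12))*(-8 - 3) - 26 = (-8 - 1*48)*(-11) - 26 = (-8 - 48)*(-11) - 26 = -56*(-11) - 26 = 616 - 26 = 590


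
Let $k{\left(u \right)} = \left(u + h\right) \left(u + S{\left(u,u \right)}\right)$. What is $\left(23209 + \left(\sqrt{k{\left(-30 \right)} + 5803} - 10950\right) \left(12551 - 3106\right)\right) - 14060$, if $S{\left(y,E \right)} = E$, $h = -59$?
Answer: $-103413601 + 9445 \sqrt{11143} \approx -1.0242 \cdot 10^{8}$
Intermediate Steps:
$k{\left(u \right)} = 2 u \left(-59 + u\right)$ ($k{\left(u \right)} = \left(u - 59\right) \left(u + u\right) = \left(-59 + u\right) 2 u = 2 u \left(-59 + u\right)$)
$\left(23209 + \left(\sqrt{k{\left(-30 \right)} + 5803} - 10950\right) \left(12551 - 3106\right)\right) - 14060 = \left(23209 + \left(\sqrt{2 \left(-30\right) \left(-59 - 30\right) + 5803} - 10950\right) \left(12551 - 3106\right)\right) - 14060 = \left(23209 + \left(\sqrt{2 \left(-30\right) \left(-89\right) + 5803} - 10950\right) 9445\right) - 14060 = \left(23209 + \left(\sqrt{5340 + 5803} - 10950\right) 9445\right) - 14060 = \left(23209 + \left(\sqrt{11143} - 10950\right) 9445\right) - 14060 = \left(23209 + \left(-10950 + \sqrt{11143}\right) 9445\right) - 14060 = \left(23209 - \left(103422750 - 9445 \sqrt{11143}\right)\right) - 14060 = \left(-103399541 + 9445 \sqrt{11143}\right) - 14060 = -103413601 + 9445 \sqrt{11143}$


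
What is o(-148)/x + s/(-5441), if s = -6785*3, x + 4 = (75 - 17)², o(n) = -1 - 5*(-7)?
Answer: 34288897/9140880 ≈ 3.7512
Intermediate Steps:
o(n) = 34 (o(n) = -1 + 35 = 34)
x = 3360 (x = -4 + (75 - 17)² = -4 + 58² = -4 + 3364 = 3360)
s = -20355 (s = -295*69 = -20355)
o(-148)/x + s/(-5441) = 34/3360 - 20355/(-5441) = 34*(1/3360) - 20355*(-1/5441) = 17/1680 + 20355/5441 = 34288897/9140880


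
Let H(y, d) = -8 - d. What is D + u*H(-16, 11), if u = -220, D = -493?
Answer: 3687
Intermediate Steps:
D + u*H(-16, 11) = -493 - 220*(-8 - 1*11) = -493 - 220*(-8 - 11) = -493 - 220*(-19) = -493 + 4180 = 3687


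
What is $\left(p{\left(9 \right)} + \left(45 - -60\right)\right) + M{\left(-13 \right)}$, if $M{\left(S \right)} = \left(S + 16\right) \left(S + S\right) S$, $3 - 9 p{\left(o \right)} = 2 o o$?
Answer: $\frac{3304}{3} \approx 1101.3$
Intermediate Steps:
$p{\left(o \right)} = \frac{1}{3} - \frac{2 o^{2}}{9}$ ($p{\left(o \right)} = \frac{1}{3} - \frac{2 o o}{9} = \frac{1}{3} - \frac{2 o^{2}}{9}$)
$M{\left(S \right)} = 2 S^{2} \left(16 + S\right)$ ($M{\left(S \right)} = \left(16 + S\right) 2 S S = 2 S \left(16 + S\right) S = 2 S^{2} \left(16 + S\right)$)
$\left(p{\left(9 \right)} + \left(45 - -60\right)\right) + M{\left(-13 \right)} = \left(\left(\frac{1}{3} - \frac{2 \cdot 9^{2}}{9}\right) + \left(45 - -60\right)\right) + 2 \left(-13\right)^{2} \left(16 - 13\right) = \left(\left(\frac{1}{3} - 18\right) + \left(45 + \left(-25 + 85\right)\right)\right) + 2 \cdot 169 \cdot 3 = \left(\left(\frac{1}{3} - 18\right) + \left(45 + 60\right)\right) + 1014 = \left(- \frac{53}{3} + 105\right) + 1014 = \frac{262}{3} + 1014 = \frac{3304}{3}$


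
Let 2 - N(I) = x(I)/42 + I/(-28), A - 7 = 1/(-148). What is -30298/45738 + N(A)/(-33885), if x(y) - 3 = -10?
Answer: -33768938081/50972256720 ≈ -0.66250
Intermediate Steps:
A = 1035/148 (A = 7 + 1/(-148) = 7 - 1/148 = 1035/148 ≈ 6.9932)
x(y) = -7 (x(y) = 3 - 10 = -7)
N(I) = 13/6 + I/28 (N(I) = 2 - (-7/42 + I/(-28)) = 2 - (-7*1/42 + I*(-1/28)) = 2 - (-⅙ - I/28) = 2 + (⅙ + I/28) = 13/6 + I/28)
-30298/45738 + N(A)/(-33885) = -30298/45738 + (13/6 + (1/28)*(1035/148))/(-33885) = -30298*1/45738 + (13/6 + 1035/4144)*(-1/33885) = -15149/22869 + (30041/12432)*(-1/33885) = -15149/22869 - 30041/421258320 = -33768938081/50972256720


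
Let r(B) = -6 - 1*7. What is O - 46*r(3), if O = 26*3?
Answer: 676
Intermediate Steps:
r(B) = -13 (r(B) = -6 - 7 = -13)
O = 78
O - 46*r(3) = 78 - 46*(-13) = 78 + 598 = 676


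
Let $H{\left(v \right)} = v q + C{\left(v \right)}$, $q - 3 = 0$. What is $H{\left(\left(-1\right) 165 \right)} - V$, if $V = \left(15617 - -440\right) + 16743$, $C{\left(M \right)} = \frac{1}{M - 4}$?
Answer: $- \frac{5626856}{169} \approx -33295.0$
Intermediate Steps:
$q = 3$ ($q = 3 + 0 = 3$)
$C{\left(M \right)} = \frac{1}{-4 + M}$
$H{\left(v \right)} = \frac{1}{-4 + v} + 3 v$ ($H{\left(v \right)} = v 3 + \frac{1}{-4 + v} = 3 v + \frac{1}{-4 + v} = \frac{1}{-4 + v} + 3 v$)
$V = 32800$ ($V = \left(15617 + 440\right) + 16743 = 16057 + 16743 = 32800$)
$H{\left(\left(-1\right) 165 \right)} - V = \frac{1 + 3 \left(\left(-1\right) 165\right) \left(-4 - 165\right)}{-4 - 165} - 32800 = \frac{1 + 3 \left(-165\right) \left(-4 - 165\right)}{-4 - 165} - 32800 = \frac{1 + 3 \left(-165\right) \left(-169\right)}{-169} - 32800 = - \frac{1 + 83655}{169} - 32800 = \left(- \frac{1}{169}\right) 83656 - 32800 = - \frac{83656}{169} - 32800 = - \frac{5626856}{169}$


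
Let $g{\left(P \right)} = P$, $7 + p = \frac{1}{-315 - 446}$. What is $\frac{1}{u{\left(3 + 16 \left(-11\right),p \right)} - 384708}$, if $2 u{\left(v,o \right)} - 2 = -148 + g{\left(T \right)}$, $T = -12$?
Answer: $- \frac{1}{384787} \approx -2.5988 \cdot 10^{-6}$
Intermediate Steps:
$p = - \frac{5328}{761}$ ($p = -7 + \frac{1}{-315 - 446} = -7 + \frac{1}{-761} = -7 - \frac{1}{761} = - \frac{5328}{761} \approx -7.0013$)
$u{\left(v,o \right)} = -79$ ($u{\left(v,o \right)} = 1 + \frac{-148 - 12}{2} = 1 + \frac{1}{2} \left(-160\right) = 1 - 80 = -79$)
$\frac{1}{u{\left(3 + 16 \left(-11\right),p \right)} - 384708} = \frac{1}{-79 - 384708} = \frac{1}{-384787} = - \frac{1}{384787}$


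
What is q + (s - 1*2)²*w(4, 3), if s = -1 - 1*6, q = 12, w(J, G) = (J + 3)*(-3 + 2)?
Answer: -555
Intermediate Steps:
w(J, G) = -3 - J (w(J, G) = (3 + J)*(-1) = -3 - J)
s = -7 (s = -1 - 6 = -7)
q + (s - 1*2)²*w(4, 3) = 12 + (-7 - 1*2)²*(-3 - 1*4) = 12 + (-7 - 2)²*(-3 - 4) = 12 + (-9)²*(-7) = 12 + 81*(-7) = 12 - 567 = -555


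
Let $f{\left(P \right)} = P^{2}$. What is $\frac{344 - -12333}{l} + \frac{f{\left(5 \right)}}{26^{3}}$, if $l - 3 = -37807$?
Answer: $- \frac{4266651}{12777752} \approx -0.33391$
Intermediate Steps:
$l = -37804$ ($l = 3 - 37807 = -37804$)
$\frac{344 - -12333}{l} + \frac{f{\left(5 \right)}}{26^{3}} = \frac{344 - -12333}{-37804} + \frac{5^{2}}{26^{3}} = \left(344 + 12333\right) \left(- \frac{1}{37804}\right) + \frac{25}{17576} = 12677 \left(- \frac{1}{37804}\right) + 25 \cdot \frac{1}{17576} = - \frac{12677}{37804} + \frac{25}{17576} = - \frac{4266651}{12777752}$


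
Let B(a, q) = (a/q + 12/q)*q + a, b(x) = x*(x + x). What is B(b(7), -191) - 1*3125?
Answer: -2917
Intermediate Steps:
b(x) = 2*x**2 (b(x) = x*(2*x) = 2*x**2)
B(a, q) = a + q*(12/q + a/q) (B(a, q) = (12/q + a/q)*q + a = q*(12/q + a/q) + a = a + q*(12/q + a/q))
B(b(7), -191) - 1*3125 = (12 + 2*(2*7**2)) - 1*3125 = (12 + 2*(2*49)) - 3125 = (12 + 2*98) - 3125 = (12 + 196) - 3125 = 208 - 3125 = -2917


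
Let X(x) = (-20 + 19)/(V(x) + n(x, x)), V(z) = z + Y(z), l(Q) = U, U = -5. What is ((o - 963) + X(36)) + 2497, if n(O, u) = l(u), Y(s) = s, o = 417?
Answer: 130716/67 ≈ 1951.0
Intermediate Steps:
l(Q) = -5
n(O, u) = -5
V(z) = 2*z (V(z) = z + z = 2*z)
X(x) = -1/(-5 + 2*x) (X(x) = (-20 + 19)/(2*x - 5) = -1/(-5 + 2*x))
((o - 963) + X(36)) + 2497 = ((417 - 963) - 1/(-5 + 2*36)) + 2497 = (-546 - 1/(-5 + 72)) + 2497 = (-546 - 1/67) + 2497 = -36583/67 + 2497 = 130716/67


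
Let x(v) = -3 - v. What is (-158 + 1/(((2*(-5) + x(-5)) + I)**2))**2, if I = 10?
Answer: 398161/16 ≈ 24885.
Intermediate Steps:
(-158 + 1/(((2*(-5) + x(-5)) + I)**2))**2 = (-158 + 1/(((2*(-5) + (-3 - 1*(-5))) + 10)**2))**2 = (-158 + 1/(((-10 + (-3 + 5)) + 10)**2))**2 = (-158 + 1/(((-10 + 2) + 10)**2))**2 = (-158 + 1/((-8 + 10)**2))**2 = (-158 + 1/(2**2))**2 = (-158 + 1/4)**2 = (-631/4)**2 = 398161/16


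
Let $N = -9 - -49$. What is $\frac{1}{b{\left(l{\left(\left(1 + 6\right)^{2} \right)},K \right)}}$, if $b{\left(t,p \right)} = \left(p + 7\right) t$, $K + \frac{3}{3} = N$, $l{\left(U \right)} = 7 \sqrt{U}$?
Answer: $\frac{1}{2254} \approx 0.00044366$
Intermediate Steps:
$N = 40$ ($N = -9 + 49 = 40$)
$K = 39$ ($K = -1 + 40 = 39$)
$b{\left(t,p \right)} = t \left(7 + p\right)$ ($b{\left(t,p \right)} = \left(7 + p\right) t = t \left(7 + p\right)$)
$\frac{1}{b{\left(l{\left(\left(1 + 6\right)^{2} \right)},K \right)}} = \frac{1}{7 \sqrt{\left(1 + 6\right)^{2}} \left(7 + 39\right)} = \frac{1}{7 \sqrt{7^{2}} \cdot 46} = \frac{1}{7 \sqrt{49} \cdot 46} = \frac{1}{7 \cdot 7 \cdot 46} = \frac{1}{49 \cdot 46} = \frac{1}{2254}$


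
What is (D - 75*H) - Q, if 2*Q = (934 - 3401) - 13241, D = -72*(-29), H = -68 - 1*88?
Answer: 21642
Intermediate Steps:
H = -156 (H = -68 - 88 = -156)
D = 2088
Q = -7854 (Q = ((934 - 3401) - 13241)/2 = (-2467 - 13241)/2 = (½)*(-15708) = -7854)
(D - 75*H) - Q = (2088 - 75*(-156)) - 1*(-7854) = (2088 + 11700) + 7854 = 13788 + 7854 = 21642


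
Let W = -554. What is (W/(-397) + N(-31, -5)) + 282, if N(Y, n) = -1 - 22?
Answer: 103377/397 ≈ 260.40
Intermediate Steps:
N(Y, n) = -23
(W/(-397) + N(-31, -5)) + 282 = (-554/(-397) - 23) + 282 = (-554*(-1/397) - 23) + 282 = (554/397 - 23) + 282 = -8577/397 + 282 = 103377/397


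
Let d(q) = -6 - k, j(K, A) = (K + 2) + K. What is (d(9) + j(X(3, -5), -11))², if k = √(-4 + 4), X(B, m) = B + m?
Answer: 64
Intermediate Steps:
k = 0 (k = √0 = 0)
j(K, A) = 2 + 2*K (j(K, A) = (2 + K) + K = 2 + 2*K)
d(q) = -6 (d(q) = -6 - 1*0 = -6 + 0 = -6)
(d(9) + j(X(3, -5), -11))² = (-6 + (2 + 2*(3 - 5)))² = (-6 + (2 + 2*(-2)))² = (-6 + (2 - 4))² = (-6 - 2)² = (-8)² = 64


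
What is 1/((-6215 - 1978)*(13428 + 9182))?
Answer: -1/185243730 ≈ -5.3983e-9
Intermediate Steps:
1/((-6215 - 1978)*(13428 + 9182)) = 1/(-8193*22610) = 1/(-185243730) = -1/185243730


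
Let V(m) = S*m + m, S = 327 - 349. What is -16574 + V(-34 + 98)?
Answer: -17918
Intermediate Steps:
S = -22
V(m) = -21*m (V(m) = -22*m + m = -21*m)
-16574 + V(-34 + 98) = -16574 - 21*(-34 + 98) = -16574 - 21*64 = -16574 - 1344 = -17918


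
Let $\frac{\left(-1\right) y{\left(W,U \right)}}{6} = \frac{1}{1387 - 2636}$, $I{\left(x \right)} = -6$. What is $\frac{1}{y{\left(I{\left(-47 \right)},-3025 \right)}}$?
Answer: $\frac{1249}{6} \approx 208.17$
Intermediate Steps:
$y{\left(W,U \right)} = \frac{6}{1249}$ ($y{\left(W,U \right)} = - \frac{6}{1387 - 2636} = - \frac{6}{-1249} = \left(-6\right) \left(- \frac{1}{1249}\right) = \frac{6}{1249}$)
$\frac{1}{y{\left(I{\left(-47 \right)},-3025 \right)}} = \frac{1}{\frac{6}{1249}} = \frac{1249}{6}$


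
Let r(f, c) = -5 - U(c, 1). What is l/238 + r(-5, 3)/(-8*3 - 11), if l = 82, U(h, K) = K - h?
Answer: 256/595 ≈ 0.43025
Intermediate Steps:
r(f, c) = -6 + c (r(f, c) = -5 - (1 - c) = -5 + (-1 + c) = -6 + c)
l/238 + r(-5, 3)/(-8*3 - 11) = 82/238 + (-6 + 3)/(-8*3 - 11) = 82*(1/238) - 3/(-24 - 11) = 41/119 - 3/(-35) = 41/119 - 3*(-1/35) = 41/119 + 3/35 = 256/595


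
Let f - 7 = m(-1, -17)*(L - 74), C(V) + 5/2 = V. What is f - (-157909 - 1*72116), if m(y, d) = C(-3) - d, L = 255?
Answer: 464227/2 ≈ 2.3211e+5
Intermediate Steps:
C(V) = -5/2 + V
m(y, d) = -11/2 - d (m(y, d) = (-5/2 - 3) - d = -11/2 - d)
f = 4177/2 (f = 7 + (-11/2 - 1*(-17))*(255 - 74) = 7 + (-11/2 + 17)*181 = 7 + (23/2)*181 = 7 + 4163/2 = 4177/2 ≈ 2088.5)
f - (-157909 - 1*72116) = 4177/2 - (-157909 - 1*72116) = 4177/2 - (-157909 - 72116) = 4177/2 - 1*(-230025) = 4177/2 + 230025 = 464227/2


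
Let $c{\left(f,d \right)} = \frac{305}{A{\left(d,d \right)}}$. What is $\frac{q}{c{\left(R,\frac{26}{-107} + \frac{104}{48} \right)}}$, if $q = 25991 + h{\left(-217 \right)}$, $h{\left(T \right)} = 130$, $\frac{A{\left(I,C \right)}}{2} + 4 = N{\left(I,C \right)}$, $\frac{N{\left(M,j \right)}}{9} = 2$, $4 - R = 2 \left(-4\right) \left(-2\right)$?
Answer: $\frac{731388}{305} \approx 2398.0$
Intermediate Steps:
$R = -12$ ($R = 4 - 2 \left(-4\right) \left(-2\right) = 4 - \left(-8\right) \left(-2\right) = 4 - 16 = -12$)
$N{\left(M,j \right)} = 18$ ($N{\left(M,j \right)} = 9 \cdot 2 = 18$)
$A{\left(I,C \right)} = 28$ ($A{\left(I,C \right)} = -8 + 2 \cdot 18 = -8 + 36 = 28$)
$c{\left(f,d \right)} = \frac{305}{28}$
$q = 26121$ ($q = 25991 + 130 = 26121$)
$\frac{q}{c{\left(R,\frac{26}{-107} + \frac{104}{48} \right)}} = \frac{26121}{\frac{305}{28}} = 26121 \cdot \frac{28}{305} = \frac{731388}{305}$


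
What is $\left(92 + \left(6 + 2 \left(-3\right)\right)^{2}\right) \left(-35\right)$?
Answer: $-3220$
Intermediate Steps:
$\left(92 + \left(6 + 2 \left(-3\right)\right)^{2}\right) \left(-35\right) = \left(92 + \left(6 - 6\right)^{2}\right) \left(-35\right) = \left(92 + 0^{2}\right) \left(-35\right) = \left(92 + 0\right) \left(-35\right) = 92 \left(-35\right) = -3220$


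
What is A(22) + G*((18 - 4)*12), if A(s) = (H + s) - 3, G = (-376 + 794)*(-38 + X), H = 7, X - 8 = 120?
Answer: 6320186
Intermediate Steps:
X = 128 (X = 8 + 120 = 128)
G = 37620 (G = (-376 + 794)*(-38 + 128) = 418*90 = 37620)
A(s) = 4 + s (A(s) = (7 + s) - 3 = 4 + s)
A(22) + G*((18 - 4)*12) = (4 + 22) + 37620*((18 - 4)*12) = 26 + 37620*(14*12) = 26 + 37620*168 = 26 + 6320160 = 6320186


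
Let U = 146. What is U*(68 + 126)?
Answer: 28324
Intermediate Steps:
U*(68 + 126) = 146*(68 + 126) = 146*194 = 28324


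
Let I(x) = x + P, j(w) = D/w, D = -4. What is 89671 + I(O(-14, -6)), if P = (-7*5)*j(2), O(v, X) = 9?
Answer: 89750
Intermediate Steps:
j(w) = -4/w
P = 70 (P = (-7*5)*(-4/2) = -(-140)/2 = -35*(-2) = 70)
I(x) = 70 + x (I(x) = x + 70 = 70 + x)
89671 + I(O(-14, -6)) = 89671 + (70 + 9) = 89671 + 79 = 89750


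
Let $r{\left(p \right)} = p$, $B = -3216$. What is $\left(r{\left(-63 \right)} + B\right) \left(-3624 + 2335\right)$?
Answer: $4226631$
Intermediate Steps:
$\left(r{\left(-63 \right)} + B\right) \left(-3624 + 2335\right) = \left(-63 - 3216\right) \left(-3624 + 2335\right) = \left(-3279\right) \left(-1289\right) = 4226631$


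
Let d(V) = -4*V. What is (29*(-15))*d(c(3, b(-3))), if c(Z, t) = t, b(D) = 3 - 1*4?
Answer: -1740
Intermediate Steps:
b(D) = -1 (b(D) = 3 - 4 = -1)
(29*(-15))*d(c(3, b(-3))) = (29*(-15))*(-4*(-1)) = -435*4 = -1740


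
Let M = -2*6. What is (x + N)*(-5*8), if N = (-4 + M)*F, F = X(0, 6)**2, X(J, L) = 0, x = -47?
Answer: 1880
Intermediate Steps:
M = -12
F = 0 (F = 0**2 = 0)
N = 0 (N = (-4 - 12)*0 = -16*0 = 0)
(x + N)*(-5*8) = (-47 + 0)*(-5*8) = -47*(-40) = 1880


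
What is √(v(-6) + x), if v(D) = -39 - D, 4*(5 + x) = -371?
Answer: I*√523/2 ≈ 11.435*I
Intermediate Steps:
x = -391/4 (x = -5 + (¼)*(-371) = -5 - 371/4 = -391/4 ≈ -97.750)
√(v(-6) + x) = √((-39 - 1*(-6)) - 391/4) = √((-39 + 6) - 391/4) = √(-33 - 391/4) = √(-523/4) = I*√523/2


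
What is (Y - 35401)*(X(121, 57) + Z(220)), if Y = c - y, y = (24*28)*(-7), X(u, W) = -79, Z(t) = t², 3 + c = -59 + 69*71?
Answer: -1249581060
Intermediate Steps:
c = 4837 (c = -3 + (-59 + 69*71) = -3 + (-59 + 4899) = -3 + 4840 = 4837)
y = -4704 (y = 672*(-7) = -4704)
Y = 9541 (Y = 4837 - 1*(-4704) = 4837 + 4704 = 9541)
(Y - 35401)*(X(121, 57) + Z(220)) = (9541 - 35401)*(-79 + 220²) = -25860*(-79 + 48400) = -25860*48321 = -1249581060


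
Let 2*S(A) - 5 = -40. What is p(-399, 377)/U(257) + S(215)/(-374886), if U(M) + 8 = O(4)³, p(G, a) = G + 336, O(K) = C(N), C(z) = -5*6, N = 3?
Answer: 12045229/5062460544 ≈ 0.0023793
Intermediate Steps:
S(A) = -35/2 (S(A) = 5/2 + (½)*(-40) = 5/2 - 20 = -35/2)
C(z) = -30
O(K) = -30
p(G, a) = 336 + G
U(M) = -27008 (U(M) = -8 + (-30)³ = -8 - 27000 = -27008)
p(-399, 377)/U(257) + S(215)/(-374886) = (336 - 399)/(-27008) - 35/2/(-374886) = -63*(-1/27008) - 35/2*(-1/374886) = 63/27008 + 35/749772 = 12045229/5062460544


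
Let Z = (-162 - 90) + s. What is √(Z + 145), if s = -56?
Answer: I*√163 ≈ 12.767*I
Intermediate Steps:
Z = -308 (Z = (-162 - 90) - 56 = -252 - 56 = -308)
√(Z + 145) = √(-308 + 145) = √(-163) = I*√163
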